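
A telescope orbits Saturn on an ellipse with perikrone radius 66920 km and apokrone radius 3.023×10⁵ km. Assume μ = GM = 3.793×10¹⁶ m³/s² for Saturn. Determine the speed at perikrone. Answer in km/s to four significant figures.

v ≈ 30.47 km/s

Semi-major axis a = (r_p + r_a)/2 = 1.8461×10⁵ km = 1.846×10⁸ m.
Vis-viva: v² = μ(2/r − 1/a) = 3.793×10¹⁶ × (2.989×10⁻⁸ − 5.417×10⁻⁹) = 9.281×10⁸ m²/s².
v = 30470 m/s = 30.47 km/s.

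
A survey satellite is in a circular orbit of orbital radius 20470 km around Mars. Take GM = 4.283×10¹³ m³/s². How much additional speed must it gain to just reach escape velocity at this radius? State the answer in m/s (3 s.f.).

Δv ≈ 599 m/s

r = 20470 km = 2.047×10⁷ m.
Circular speed v_c = √(μ/r) = 1446 m/s.
Escape speed v_esc = √(2μ/r) = √2 × v_c = 2046 m/s.
Δv = v_esc − v_c = 599.2 m/s.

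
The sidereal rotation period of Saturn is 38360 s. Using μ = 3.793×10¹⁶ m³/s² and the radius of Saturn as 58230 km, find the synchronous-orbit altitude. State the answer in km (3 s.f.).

A synchronous orbit has period T, so by Kepler's third law a = (μT²/4π²)^(1/3).
μT²/4π² = 3.793×10¹⁶ × (3.836×10⁴)² / 39.48 = 1.414×10²⁴ m³.
a = 1.122×10⁸ m = 1.1223×10⁵ km.
Altitude h = a − R = 1.1223×10⁵ − 58230 = 54005 km.

h_sync ≈ 54000 km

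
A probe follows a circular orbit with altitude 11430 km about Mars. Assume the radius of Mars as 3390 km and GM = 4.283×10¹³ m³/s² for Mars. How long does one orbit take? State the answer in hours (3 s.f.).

T ≈ 15.2 hours

r = 3390 + 11430 = 14820 km = 1.4820×10⁷ m.
Kepler's third law: T = 2π√(r³/μ) = 2π√((1.482×10⁷)³ / 4.283×10¹³).
r³/μ = 7.600×10⁷ s², so T = 2π × 8.718×10³ = 5.477×10⁴ s.
Converting: 5.477×10⁴ s ÷ 3600 = 15.22 hours.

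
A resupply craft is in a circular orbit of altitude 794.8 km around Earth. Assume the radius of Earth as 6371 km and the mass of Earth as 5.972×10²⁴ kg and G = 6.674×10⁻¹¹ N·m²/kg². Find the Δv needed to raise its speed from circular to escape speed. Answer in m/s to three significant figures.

Δv ≈ 3090 m/s

μ = GM = 6.674×10⁻¹¹ × 5.972×10²⁴ = 3.986×10¹⁴ m³/s².
r = 6371 + 794.8 = 7165.8 km = 7.1658×10⁶ m.
Circular speed v_c = √(μ/r) = 7458 m/s.
Escape speed v_esc = √(2μ/r) = √2 × v_c = 10550 m/s.
Δv = v_esc − v_c = 3089 m/s.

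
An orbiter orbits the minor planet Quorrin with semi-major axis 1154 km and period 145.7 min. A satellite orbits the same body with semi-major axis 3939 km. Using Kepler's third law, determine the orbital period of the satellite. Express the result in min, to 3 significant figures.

T₂ ≈ 919 min

Kepler's third law: T² ∝ a³, so T₂ = T₁ (a₂/a₁)^(3/2).
a₂/a₁ = 3.413, (a₂/a₁)^(3/2) = 6.306.
T₂ = 145.7 × 6.306 = 918.8 min.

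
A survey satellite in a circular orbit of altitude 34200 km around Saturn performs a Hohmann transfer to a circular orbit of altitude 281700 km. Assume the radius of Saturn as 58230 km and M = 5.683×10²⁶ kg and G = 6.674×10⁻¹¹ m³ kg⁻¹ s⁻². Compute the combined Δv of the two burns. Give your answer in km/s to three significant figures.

μ = GM = 6.674×10⁻¹¹ × 5.683×10²⁶ = 3.793×10¹⁶ m³/s².
r₁ = 58230 + 34200 = 92430 km = 9.2430×10⁷ m.
r₂ = 58230 + 281700 = 339930 km = 3.3993×10⁸ m.
Transfer ellipse a_t = (r₁ + r₂)/2 = 2.162×10⁸ m.
At r₁: circular v_c1 = √(μ/r₁) = 20260 m/s; transfer-perikrone v_p = √[μ(2/r₁ − 1/a_t)] = 25400 m/s.
Δv₁ = v_p − v_c1 = 5145 m/s.
At r₂: circular v_c2 = √(μ/r₂) = 10560 m/s; transfer-apokrone v_a = √[μ(2/r₂ − 1/a_t)] = 6907 m/s.
Δv₂ = v_c2 − v_a = 3656 m/s.
Total Δv = Δv₁ + Δv₂ = 8801 m/s = 8.801 km/s.

Δv_total ≈ 8.80 km/s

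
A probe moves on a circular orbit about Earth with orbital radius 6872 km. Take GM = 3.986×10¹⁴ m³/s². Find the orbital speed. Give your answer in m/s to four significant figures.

v ≈ 7616 m/s

r = 6872 km = 6.872×10⁶ m.
For a circular orbit v = √(μ/r) = √(3.986×10¹⁴ / 6.872×10⁶) = √(5.800×10⁷) = 7616 m/s.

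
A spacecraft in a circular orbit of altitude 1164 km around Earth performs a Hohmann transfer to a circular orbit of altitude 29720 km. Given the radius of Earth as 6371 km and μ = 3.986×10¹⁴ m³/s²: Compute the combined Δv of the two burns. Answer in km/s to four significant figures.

r₁ = 6371 + 1164 = 7535.0 km = 7.5350×10⁶ m.
r₂ = 6371 + 29720 = 36091 km = 3.6091×10⁷ m.
Transfer ellipse a_t = (r₁ + r₂)/2 = 2.181×10⁷ m.
At r₁: circular v_c1 = √(μ/r₁) = 7273 m/s; transfer-perigee v_p = √[μ(2/r₁ − 1/a_t)] = 9356 m/s.
Δv₁ = v_p − v_c1 = 2082 m/s.
At r₂: circular v_c2 = √(μ/r₂) = 3323 m/s; transfer-apogee v_a = √[μ(2/r₂ − 1/a_t)] = 1953 m/s.
Δv₂ = v_c2 − v_a = 1370 m/s.
Total Δv = Δv₁ + Δv₂ = 3452 m/s = 3.452 km/s.

Δv_total ≈ 3.452 km/s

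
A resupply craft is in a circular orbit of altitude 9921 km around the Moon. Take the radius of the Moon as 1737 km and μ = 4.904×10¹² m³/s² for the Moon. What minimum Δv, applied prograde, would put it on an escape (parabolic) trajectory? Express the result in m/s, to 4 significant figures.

Δv ≈ 268.7 m/s

r = 1737 + 9921 = 11658 km = 1.1658×10⁷ m.
Circular speed v_c = √(μ/r) = 648.6 m/s.
Escape speed v_esc = √(2μ/r) = √2 × v_c = 917.2 m/s.
Δv = v_esc − v_c = 268.7 m/s.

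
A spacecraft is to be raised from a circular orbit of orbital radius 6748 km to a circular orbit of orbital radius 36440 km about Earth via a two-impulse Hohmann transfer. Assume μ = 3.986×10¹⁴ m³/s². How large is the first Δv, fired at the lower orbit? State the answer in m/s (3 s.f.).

Δv ≈ 2300 m/s

r₁ = 6748 km = 6.748×10⁶ m.
r₂ = 36440 km = 3.644×10⁷ m.
Transfer ellipse a_t = (r₁ + r₂)/2 = 2.159×10⁷ m.
At r₁: circular v_c1 = √(μ/r₁) = 7686 m/s; transfer-perigee v_p = √[μ(2/r₁ − 1/a_t)] = 9984 m/s.
Δv₁ = v_p − v_c1 = 2298 m/s.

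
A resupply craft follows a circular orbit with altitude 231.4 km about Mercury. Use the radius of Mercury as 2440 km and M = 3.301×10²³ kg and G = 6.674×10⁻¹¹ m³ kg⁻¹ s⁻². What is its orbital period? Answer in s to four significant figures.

T ≈ 5845 s

μ = GM = 6.674×10⁻¹¹ × 3.301×10²³ = 2.203×10¹³ m³/s².
r = 2440 + 231.4 = 2671.4 km = 2.6714×10⁶ m.
Kepler's third law: T = 2π√(r³/μ) = 2π√((2.671×10⁶)³ / 2.203×10¹³).
r³/μ = 8.653×10⁵ s², so T = 2π × 9.302×10² = 5.845×10³ s.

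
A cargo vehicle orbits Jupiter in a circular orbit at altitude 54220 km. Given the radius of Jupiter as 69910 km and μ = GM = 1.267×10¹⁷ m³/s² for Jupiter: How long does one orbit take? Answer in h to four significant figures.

r = 69910 + 54220 = 124130 km = 1.2413×10⁸ m.
Kepler's third law: T = 2π√(r³/μ) = 2π√((1.241×10⁸)³ / 1.267×10¹⁷).
r³/μ = 1.510×10⁷ s², so T = 2π × 3.885×10³ = 2.441×10⁴ s.
Converting: 2.441×10⁴ s ÷ 3600 = 6.781 h.

T ≈ 6.781 h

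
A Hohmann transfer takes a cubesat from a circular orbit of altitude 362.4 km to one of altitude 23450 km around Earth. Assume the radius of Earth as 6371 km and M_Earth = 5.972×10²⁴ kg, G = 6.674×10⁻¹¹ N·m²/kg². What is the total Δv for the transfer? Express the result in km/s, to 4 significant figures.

Δv_total ≈ 3.571 km/s

μ = GM = 6.674×10⁻¹¹ × 5.972×10²⁴ = 3.986×10¹⁴ m³/s².
r₁ = 6371 + 362.4 = 6733.4 km = 6.7334×10⁶ m.
r₂ = 6371 + 23450 = 29821 km = 2.9821×10⁷ m.
Transfer ellipse a_t = (r₁ + r₂)/2 = 1.828×10⁷ m.
At r₁: circular v_c1 = √(μ/r₁) = 7694 m/s; transfer-perigee v_p = √[μ(2/r₁ − 1/a_t)] = 9827 m/s.
Δv₁ = v_p − v_c1 = 2134 m/s.
At r₂: circular v_c2 = √(μ/r₂) = 3656 m/s; transfer-apogee v_a = √[μ(2/r₂ − 1/a_t)] = 2219 m/s.
Δv₂ = v_c2 − v_a = 1437 m/s.
Total Δv = Δv₁ + Δv₂ = 3571 m/s = 3.571 km/s.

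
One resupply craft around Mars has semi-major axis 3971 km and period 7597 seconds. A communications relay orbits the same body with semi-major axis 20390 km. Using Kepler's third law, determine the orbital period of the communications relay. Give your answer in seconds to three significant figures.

Kepler's third law: T² ∝ a³, so T₂ = T₁ (a₂/a₁)^(3/2).
a₂/a₁ = 5.135, (a₂/a₁)^(3/2) = 11.64.
T₂ = 7597 × 11.64 = 88390 seconds.

T₂ ≈ 88400 seconds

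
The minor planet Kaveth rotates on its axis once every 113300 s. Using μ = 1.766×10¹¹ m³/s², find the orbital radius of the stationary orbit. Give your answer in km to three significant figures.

r_sync ≈ 3860 km

A synchronous orbit has period T, so by Kepler's third law a = (μT²/4π²)^(1/3).
μT²/4π² = 1.766×10¹¹ × (1.133×10⁵)² / 39.48 = 5.742×10¹⁹ m³.
a = 3.858×10⁶ m = 3858.0 km.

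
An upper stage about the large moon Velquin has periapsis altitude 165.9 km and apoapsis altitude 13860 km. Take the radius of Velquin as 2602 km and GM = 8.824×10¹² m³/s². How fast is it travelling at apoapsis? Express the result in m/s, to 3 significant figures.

v ≈ 393 m/s

r_p = 2602 + 165.9 = 2767.9 km = 2.7679×10⁶ m.
r_a = 2602 + 13860 = 16462 km = 1.6462×10⁷ m.
Semi-major axis a = (r_p + r_a)/2 = 9615.0 km = 9.615×10⁶ m.
Vis-viva: v² = μ(2/r − 1/a) = 8.824×10¹² × (1.215×10⁻⁷ − 1.040×10⁻⁷) = 1.543×10⁵ m²/s².
v = 392.8 m/s.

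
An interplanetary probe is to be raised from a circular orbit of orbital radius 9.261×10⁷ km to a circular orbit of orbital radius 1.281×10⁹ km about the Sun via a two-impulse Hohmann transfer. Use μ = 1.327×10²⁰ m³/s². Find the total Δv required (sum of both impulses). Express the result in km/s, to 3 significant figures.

r₁ = 9.261×10⁷ km = 9.261×10¹⁰ m.
r₂ = 1.281×10⁹ km = 1.281×10¹² m.
Transfer ellipse a_t = (r₁ + r₂)/2 = 6.868×10¹¹ m.
At r₁: circular v_c1 = √(μ/r₁) = 37850 m/s; transfer-perihelion v_p = √[μ(2/r₁ − 1/a_t)] = 51700 m/s.
Δv₁ = v_p − v_c1 = 13840 m/s.
At r₂: circular v_c2 = √(μ/r₂) = 10180 m/s; transfer-aphelion v_a = √[μ(2/r₂ − 1/a_t)] = 3737 m/s.
Δv₂ = v_c2 − v_a = 6441 m/s.
Total Δv = Δv₁ + Δv₂ = 20280 m/s = 20.28 km/s.

Δv_total ≈ 20.3 km/s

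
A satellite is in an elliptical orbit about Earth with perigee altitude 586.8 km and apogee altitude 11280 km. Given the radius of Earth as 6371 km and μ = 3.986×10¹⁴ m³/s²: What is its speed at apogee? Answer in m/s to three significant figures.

v ≈ 3570 m/s

r_p = 6371 + 586.8 = 6957.8 km = 6.9578×10⁶ m.
r_a = 6371 + 11280 = 17651 km = 1.7651×10⁷ m.
Semi-major axis a = (r_p + r_a)/2 = 12304 km = 1.230×10⁷ m.
Vis-viva: v² = μ(2/r − 1/a) = 3.986×10¹⁴ × (1.133×10⁻⁷ − 8.127×10⁻⁸) = 1.277×10⁷ m²/s².
v = 3573 m/s.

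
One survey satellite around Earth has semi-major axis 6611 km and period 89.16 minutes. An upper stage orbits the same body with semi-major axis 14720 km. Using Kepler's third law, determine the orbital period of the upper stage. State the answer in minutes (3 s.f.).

T₂ ≈ 296 minutes

Kepler's third law: T² ∝ a³, so T₂ = T₁ (a₂/a₁)^(3/2).
a₂/a₁ = 2.227, (a₂/a₁)^(3/2) = 3.322.
T₂ = 89.16 × 3.322 = 296.2 minutes.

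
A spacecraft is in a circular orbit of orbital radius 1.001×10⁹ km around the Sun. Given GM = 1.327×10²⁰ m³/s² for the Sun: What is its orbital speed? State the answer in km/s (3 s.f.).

r = 1.001×10⁹ km = 1.001×10¹² m.
For a circular orbit v = √(μ/r) = √(1.327×10²⁰ / 1.001×10¹²) = √(1.326×10⁸) = 11510 m/s.
That is 11.51 km/s.

v ≈ 11.5 km/s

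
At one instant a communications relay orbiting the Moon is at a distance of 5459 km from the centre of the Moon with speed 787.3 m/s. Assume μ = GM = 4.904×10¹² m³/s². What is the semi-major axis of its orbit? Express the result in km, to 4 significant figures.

r = 5.459×10⁶ m.
Vis-viva rearranged: 1/a = 2/r − v²/μ = 3.664×10⁻⁷ − 1.264×10⁻⁷ = 2.400×10⁻⁷ m⁻¹.
a = 4.167×10⁶ m = 4167.1 km.

a ≈ 4167 km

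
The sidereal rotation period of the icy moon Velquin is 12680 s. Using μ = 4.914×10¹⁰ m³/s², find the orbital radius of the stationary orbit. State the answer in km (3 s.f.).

A synchronous orbit has period T, so by Kepler's third law a = (μT²/4π²)^(1/3).
μT²/4π² = 4.914×10¹⁰ × (1.268×10⁴)² / 39.48 = 2.001×10¹⁷ m³.
a = 5.849×10⁵ m = 584.93 km.

r_sync ≈ 585 km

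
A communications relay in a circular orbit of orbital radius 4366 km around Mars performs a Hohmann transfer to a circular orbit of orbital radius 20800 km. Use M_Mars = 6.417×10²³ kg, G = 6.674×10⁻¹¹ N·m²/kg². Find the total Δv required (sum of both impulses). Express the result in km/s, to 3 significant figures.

μ = GM = 6.674×10⁻¹¹ × 6.417×10²³ = 4.283×10¹³ m³/s².
r₁ = 4366 km = 4.366×10⁶ m.
r₂ = 20800 km = 2.080×10⁷ m.
Transfer ellipse a_t = (r₁ + r₂)/2 = 1.258×10⁷ m.
At r₁: circular v_c1 = √(μ/r₁) = 3132 m/s; transfer-periapsis v_p = √[μ(2/r₁ − 1/a_t)] = 4027 m/s.
Δv₁ = v_p − v_c1 = 894.8 m/s.
At r₂: circular v_c2 = √(μ/r₂) = 1435 m/s; transfer-apoapsis v_a = √[μ(2/r₂ − 1/a_t)] = 845.2 m/s.
Δv₂ = v_c2 − v_a = 589.7 m/s.
Total Δv = Δv₁ + Δv₂ = 1484 m/s = 1.484 km/s.

Δv_total ≈ 1.48 km/s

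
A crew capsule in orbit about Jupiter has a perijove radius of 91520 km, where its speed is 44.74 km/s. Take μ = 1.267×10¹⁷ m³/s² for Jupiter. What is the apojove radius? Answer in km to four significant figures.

apojove radius ≈ 2.388×10⁵ km

r_p = 9.152×10⁷ m.
Specific energy ε = v²/2 − μ/r = -3.836×10⁸ J/kg, so a = −μ/(2ε) = 1.652×10⁸ m.
The apsides satisfy r_p + r_a = 2a, so the apojove radius is 2a − r_p = 2.388×10⁸ m = 2.3880×10⁵ km.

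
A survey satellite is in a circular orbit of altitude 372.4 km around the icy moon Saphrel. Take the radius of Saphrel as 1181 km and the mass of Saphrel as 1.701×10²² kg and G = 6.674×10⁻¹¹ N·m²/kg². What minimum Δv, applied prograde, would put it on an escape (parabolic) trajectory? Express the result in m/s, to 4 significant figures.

μ = GM = 6.674×10⁻¹¹ × 1.701×10²² = 1.135×10¹² m³/s².
r = 1181 + 372.4 = 1553.4 km = 1.5534×10⁶ m.
Circular speed v_c = √(μ/r) = 854.9 m/s.
Escape speed v_esc = √(2μ/r) = √2 × v_c = 1209 m/s.
Δv = v_esc − v_c = 354.1 m/s.

Δv ≈ 354.1 m/s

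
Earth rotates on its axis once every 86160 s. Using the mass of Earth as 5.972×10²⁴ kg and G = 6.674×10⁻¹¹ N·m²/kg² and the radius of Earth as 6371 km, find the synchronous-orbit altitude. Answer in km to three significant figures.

μ = GM = 6.674×10⁻¹¹ × 5.972×10²⁴ = 3.986×10¹⁴ m³/s².
A synchronous orbit has period T, so by Kepler's third law a = (μT²/4π²)^(1/3).
μT²/4π² = 3.986×10¹⁴ × (8.616×10⁴)² / 39.48 = 7.495×10²² m³.
a = 4.216×10⁷ m = 42162 km.
Altitude h = a − R = 42162 − 6371 = 35791 km.

h_sync ≈ 35800 km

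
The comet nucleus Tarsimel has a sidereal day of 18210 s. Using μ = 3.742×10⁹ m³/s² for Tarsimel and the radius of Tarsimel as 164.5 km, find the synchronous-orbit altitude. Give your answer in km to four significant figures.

h_sync ≈ 151.1 km

A synchronous orbit has period T, so by Kepler's third law a = (μT²/4π²)^(1/3).
μT²/4π² = 3.742×10⁹ × (1.821×10⁴)² / 39.48 = 3.143×10¹⁶ m³.
a = 3.156×10⁵ m = 315.59 km.
Altitude h = a − R = 315.59 − 164.5 = 151.09 km.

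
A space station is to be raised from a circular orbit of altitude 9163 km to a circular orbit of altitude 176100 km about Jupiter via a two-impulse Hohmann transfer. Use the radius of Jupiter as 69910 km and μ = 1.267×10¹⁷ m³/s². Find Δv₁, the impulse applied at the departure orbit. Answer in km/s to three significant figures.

Δv ≈ 9.22 km/s

r₁ = 69910 + 9163 = 79073 km = 7.9073×10⁷ m.
r₂ = 69910 + 176100 = 246010 km = 2.4601×10⁸ m.
Transfer ellipse a_t = (r₁ + r₂)/2 = 1.625×10⁸ m.
At r₁: circular v_c1 = √(μ/r₁) = 40030 m/s; transfer-perijove v_p = √[μ(2/r₁ − 1/a_t)] = 49250 m/s.
Δv₁ = v_p − v_c1 = 9217 m/s.
= 9.217 km/s.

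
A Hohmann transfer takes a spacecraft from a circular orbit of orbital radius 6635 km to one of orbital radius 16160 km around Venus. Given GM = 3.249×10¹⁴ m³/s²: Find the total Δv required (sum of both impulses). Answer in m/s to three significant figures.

r₁ = 6635 km = 6.635×10⁶ m.
r₂ = 16160 km = 1.616×10⁷ m.
Transfer ellipse a_t = (r₁ + r₂)/2 = 1.140×10⁷ m.
At r₁: circular v_c1 = √(μ/r₁) = 6998 m/s; transfer-periapsis v_p = √[μ(2/r₁ − 1/a_t)] = 8332 m/s.
Δv₁ = v_p − v_c1 = 1335 m/s.
At r₂: circular v_c2 = √(μ/r₂) = 4484 m/s; transfer-apoapsis v_a = √[μ(2/r₂ − 1/a_t)] = 3421 m/s.
Δv₂ = v_c2 − v_a = 1063 m/s.
Total Δv = Δv₁ + Δv₂ = 2397 m/s.

Δv_total ≈ 2400 m/s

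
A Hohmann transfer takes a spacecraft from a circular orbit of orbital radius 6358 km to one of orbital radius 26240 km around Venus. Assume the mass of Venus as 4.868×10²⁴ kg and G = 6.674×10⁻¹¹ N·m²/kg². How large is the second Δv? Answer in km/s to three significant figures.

μ = GM = 6.674×10⁻¹¹ × 4.868×10²⁴ = 3.249×10¹⁴ m³/s².
r₁ = 6358 km = 6.358×10⁶ m.
r₂ = 26240 km = 2.624×10⁷ m.
Transfer ellipse a_t = (r₁ + r₂)/2 = 1.630×10⁷ m.
At r₁: circular v_c1 = √(μ/r₁) = 7148 m/s; transfer-periapsis v_p = √[μ(2/r₁ − 1/a_t)] = 9070 m/s.
At r₂: circular v_c2 = √(μ/r₂) = 3519 m/s; transfer-apoapsis v_a = √[μ(2/r₂ − 1/a_t)] = 2198 m/s.
Δv₂ = v_c2 − v_a = 1321 m/s.
= 1.321 km/s.

Δv ≈ 1.32 km/s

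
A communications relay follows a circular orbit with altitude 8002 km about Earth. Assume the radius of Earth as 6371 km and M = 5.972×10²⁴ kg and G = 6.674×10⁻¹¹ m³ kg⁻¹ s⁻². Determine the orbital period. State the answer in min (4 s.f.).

μ = GM = 6.674×10⁻¹¹ × 5.972×10²⁴ = 3.986×10¹⁴ m³/s².
r = 6371 + 8002 = 14373 km = 1.4373×10⁷ m.
Kepler's third law: T = 2π√(r³/μ) = 2π√((1.437×10⁷)³ / 3.986×10¹⁴).
r³/μ = 7.450×10⁶ s², so T = 2π × 2.729×10³ = 1.715×10⁴ s.
Converting: 1.715×10⁴ s ÷ 60.00 = 285.8 min.

T ≈ 285.8 min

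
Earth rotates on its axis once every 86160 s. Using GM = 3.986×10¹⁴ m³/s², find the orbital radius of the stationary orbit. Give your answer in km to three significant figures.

r_sync ≈ 42200 km

A synchronous orbit has period T, so by Kepler's third law a = (μT²/4π²)^(1/3).
μT²/4π² = 3.986×10¹⁴ × (8.616×10⁴)² / 39.48 = 7.495×10²² m³.
a = 4.216×10⁷ m = 42163 km.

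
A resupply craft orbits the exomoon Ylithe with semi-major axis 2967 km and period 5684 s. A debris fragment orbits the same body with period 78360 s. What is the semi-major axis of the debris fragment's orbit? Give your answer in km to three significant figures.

a₂ ≈ 17100 km

Kepler's third law: a³ ∝ T², so a₂ = a₁ (T₂/T₁)^(2/3).
T₂/T₁ = 13.79, (T₂/T₁)^(2/3) = 5.749.
a₂ = 2967 × 5.749 = 17060 km.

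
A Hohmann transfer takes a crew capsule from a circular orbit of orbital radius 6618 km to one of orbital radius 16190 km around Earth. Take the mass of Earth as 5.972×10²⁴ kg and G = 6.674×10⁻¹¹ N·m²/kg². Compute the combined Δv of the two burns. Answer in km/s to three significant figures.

μ = GM = 6.674×10⁻¹¹ × 5.972×10²⁴ = 3.986×10¹⁴ m³/s².
r₁ = 6618 km = 6.618×10⁶ m.
r₂ = 16190 km = 1.619×10⁷ m.
Transfer ellipse a_t = (r₁ + r₂)/2 = 1.140×10⁷ m.
At r₁: circular v_c1 = √(μ/r₁) = 7760 m/s; transfer-perigee v_p = √[μ(2/r₁ − 1/a_t)] = 9247 m/s.
Δv₁ = v_p − v_c1 = 1486 m/s.
At r₂: circular v_c2 = √(μ/r₂) = 4962 m/s; transfer-apogee v_a = √[μ(2/r₂ − 1/a_t)] = 3780 m/s.
Δv₂ = v_c2 − v_a = 1182 m/s.
Total Δv = Δv₁ + Δv₂ = 2668 m/s = 2.668 km/s.

Δv_total ≈ 2.67 km/s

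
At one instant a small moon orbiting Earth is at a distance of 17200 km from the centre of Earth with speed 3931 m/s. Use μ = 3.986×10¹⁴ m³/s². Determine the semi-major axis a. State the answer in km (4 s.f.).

a ≈ 12900 km

r = 1.720×10⁷ m.
Specific orbital energy ε = v²/2 − μ/r = (3931)²/2 − 3.986×10¹⁴/1.720×10⁷ = -1.545×10⁷ J/kg.
Since ε = −μ/(2a), a = −μ/(2ε) = 1.290×10⁷ m = 12901 km.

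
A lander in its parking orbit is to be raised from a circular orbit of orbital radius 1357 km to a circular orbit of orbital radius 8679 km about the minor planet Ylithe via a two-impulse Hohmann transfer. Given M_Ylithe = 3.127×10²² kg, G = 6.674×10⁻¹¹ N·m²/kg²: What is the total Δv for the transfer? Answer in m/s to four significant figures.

Δv_total ≈ 626.2 m/s

μ = GM = 6.674×10⁻¹¹ × 3.127×10²² = 2.087×10¹² m³/s².
r₁ = 1357 km = 1.357×10⁶ m.
r₂ = 8679 km = 8.679×10⁶ m.
Transfer ellipse a_t = (r₁ + r₂)/2 = 5.018×10⁶ m.
At r₁: circular v_c1 = √(μ/r₁) = 1240 m/s; transfer-periapsis v_p = √[μ(2/r₁ − 1/a_t)] = 1631 m/s.
Δv₁ = v_p − v_c1 = 390.8 m/s.
At r₂: circular v_c2 = √(μ/r₂) = 490.4 m/s; transfer-apoapsis v_a = √[μ(2/r₂ − 1/a_t)] = 255.0 m/s.
Δv₂ = v_c2 − v_a = 235.4 m/s.
Total Δv = Δv₁ + Δv₂ = 626.2 m/s.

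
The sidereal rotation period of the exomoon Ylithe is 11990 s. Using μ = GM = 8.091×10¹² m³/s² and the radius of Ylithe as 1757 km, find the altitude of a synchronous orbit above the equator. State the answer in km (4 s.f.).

A synchronous orbit has period T, so by Kepler's third law a = (μT²/4π²)^(1/3).
μT²/4π² = 8.091×10¹² × (1.199×10⁴)² / 39.48 = 2.946×10¹⁹ m³.
a = 3.089×10⁶ m = 3088.6 km.
Altitude h = a − R = 3088.6 − 1757 = 1331.6 km.

h_sync ≈ 1332 km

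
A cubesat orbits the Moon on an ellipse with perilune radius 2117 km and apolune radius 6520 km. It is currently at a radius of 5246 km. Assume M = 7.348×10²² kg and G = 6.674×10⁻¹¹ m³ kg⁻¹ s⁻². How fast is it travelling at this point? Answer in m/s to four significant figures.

v ≈ 856.8 m/s

μ = GM = 6.674×10⁻¹¹ × 7.348×10²² = 4.904×10¹² m³/s².
Semi-major axis a = (r_p + r_a)/2 = 4318.5 km = 4.318×10⁶ m.
Vis-viva: v² = μ(2/r − 1/a) = 4.904×10¹² × (3.812×10⁻⁷ − 2.316×10⁻⁷) = 7.340×10⁵ m²/s².
v = 856.8 m/s.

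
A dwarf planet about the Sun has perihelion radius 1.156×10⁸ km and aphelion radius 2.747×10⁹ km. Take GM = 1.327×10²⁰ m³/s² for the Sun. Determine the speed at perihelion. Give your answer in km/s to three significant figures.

Semi-major axis a = (r_p + r_a)/2 = 1.4313×10⁹ km = 1.431×10¹² m.
Vis-viva: v² = μ(2/r − 1/a) = 1.327×10²⁰ × (1.730×10⁻¹¹ − 6.987×10⁻¹³) = 2.203×10⁹ m²/s².
v = 46940 m/s = 46.94 km/s.

v ≈ 46.9 km/s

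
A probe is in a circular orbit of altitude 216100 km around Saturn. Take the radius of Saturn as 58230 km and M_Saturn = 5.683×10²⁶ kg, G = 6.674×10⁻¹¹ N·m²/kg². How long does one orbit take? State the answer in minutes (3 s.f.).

T ≈ 2440 minutes

μ = GM = 6.674×10⁻¹¹ × 5.683×10²⁶ = 3.793×10¹⁶ m³/s².
r = 58230 + 216100 = 274330 km = 2.7433×10⁸ m.
Kepler's third law: T = 2π√(r³/μ) = 2π√((2.743×10⁸)³ / 3.793×10¹⁶).
r³/μ = 5.443×10⁸ s², so T = 2π × 2.333×10⁴ = 1.466×10⁵ s.
Converting: 1.466×10⁵ s ÷ 60.00 = 2443 minutes.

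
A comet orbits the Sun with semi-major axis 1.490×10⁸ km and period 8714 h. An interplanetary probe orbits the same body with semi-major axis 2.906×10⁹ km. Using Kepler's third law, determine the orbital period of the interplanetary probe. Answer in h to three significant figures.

T₂ ≈ 7.51×10⁵ h

Kepler's third law: T² ∝ a³, so T₂ = T₁ (a₂/a₁)^(3/2).
a₂/a₁ = 19.50, (a₂/a₁)^(3/2) = 86.13.
T₂ = 8714 × 86.13 = 7.506×10⁵ h.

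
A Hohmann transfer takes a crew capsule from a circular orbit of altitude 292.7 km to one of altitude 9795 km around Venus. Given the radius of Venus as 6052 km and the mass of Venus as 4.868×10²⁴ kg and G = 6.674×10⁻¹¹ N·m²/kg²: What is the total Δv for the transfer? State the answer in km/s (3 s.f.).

μ = GM = 6.674×10⁻¹¹ × 4.868×10²⁴ = 3.249×10¹⁴ m³/s².
r₁ = 6052 + 292.7 = 6344.7 km = 6.3447×10⁶ m.
r₂ = 6052 + 9795 = 15847 km = 1.5847×10⁷ m.
Transfer ellipse a_t = (r₁ + r₂)/2 = 1.110×10⁷ m.
At r₁: circular v_c1 = √(μ/r₁) = 7156 m/s; transfer-periapsis v_p = √[μ(2/r₁ − 1/a_t)] = 8552 m/s.
Δv₁ = v_p − v_c1 = 1396 m/s.
At r₂: circular v_c2 = √(μ/r₂) = 4528 m/s; transfer-apoapsis v_a = √[μ(2/r₂ − 1/a_t)] = 3424 m/s.
Δv₂ = v_c2 − v_a = 1104 m/s.
Total Δv = Δv₁ + Δv₂ = 2500 m/s = 2.500 km/s.

Δv_total ≈ 2.50 km/s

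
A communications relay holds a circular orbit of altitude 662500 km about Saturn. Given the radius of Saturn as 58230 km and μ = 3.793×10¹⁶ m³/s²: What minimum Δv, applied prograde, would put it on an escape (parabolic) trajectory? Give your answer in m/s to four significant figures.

Δv ≈ 3005 m/s

r = 58230 + 662500 = 720730 km = 7.2073×10⁸ m.
Circular speed v_c = √(μ/r) = 7254 m/s.
Escape speed v_esc = √(2μ/r) = √2 × v_c = 10260 m/s.
Δv = v_esc − v_c = 3005 m/s.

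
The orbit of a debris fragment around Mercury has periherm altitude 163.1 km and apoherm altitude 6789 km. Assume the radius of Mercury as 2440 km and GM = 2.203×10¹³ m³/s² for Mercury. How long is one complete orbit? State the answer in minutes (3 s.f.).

r_p = 2440 + 163.1 = 2603.1 km = 2.6031×10⁶ m.
r_a = 2440 + 6789 = 9229.0 km = 9.2290×10⁶ m.
Semi-major axis a = (r_p + r_a)/2 = (2603.1 + 9229.0)/2 = 5916.1 km = 5.916×10⁶ m.
By Kepler's third law T = 2π√(a³/μ) = 2π × 3.066×10³ = 1.926×10⁴ s.
= 321.0 minutes.

T ≈ 321 minutes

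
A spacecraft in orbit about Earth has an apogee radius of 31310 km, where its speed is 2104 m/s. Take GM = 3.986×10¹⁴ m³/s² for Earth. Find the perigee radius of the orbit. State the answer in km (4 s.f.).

perigee radius ≈ 6589 km

r_a = 3.131×10⁷ m.
Specific energy ε = v²/2 − μ/r = -1.052×10⁷ J/kg, so a = −μ/(2ε) = 1.895×10⁷ m.
The apsides satisfy r_p + r_a = 2a, so the perigee radius is 2a − r_a = 6.589×10⁶ m = 6589.3 km.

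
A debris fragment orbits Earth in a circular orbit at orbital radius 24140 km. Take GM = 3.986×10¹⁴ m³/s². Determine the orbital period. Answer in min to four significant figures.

T ≈ 622.1 min

r = 24140 km = 2.414×10⁷ m.
Kepler's third law: T = 2π√(r³/μ) = 2π√((2.414×10⁷)³ / 3.986×10¹⁴).
r³/μ = 3.529×10⁷ s², so T = 2π × 5.941×10³ = 3.733×10⁴ s.
Converting: 3.733×10⁴ s ÷ 60.00 = 622.1 min.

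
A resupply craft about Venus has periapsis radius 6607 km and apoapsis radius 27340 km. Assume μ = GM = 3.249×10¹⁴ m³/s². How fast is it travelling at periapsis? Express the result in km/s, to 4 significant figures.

v ≈ 8.900 km/s

Semi-major axis a = (r_p + r_a)/2 = 16974 km = 1.697×10⁷ m.
Vis-viva: v² = μ(2/r − 1/a) = 3.249×10¹⁴ × (3.027×10⁻⁷ − 5.892×10⁻⁸) = 7.921×10⁷ m²/s².
v = 8900 m/s = 8.900 km/s.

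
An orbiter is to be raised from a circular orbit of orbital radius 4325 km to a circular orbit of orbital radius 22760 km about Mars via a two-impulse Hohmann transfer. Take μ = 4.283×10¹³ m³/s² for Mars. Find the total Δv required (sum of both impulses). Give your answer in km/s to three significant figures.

r₁ = 4325 km = 4.325×10⁶ m.
r₂ = 22760 km = 2.276×10⁷ m.
Transfer ellipse a_t = (r₁ + r₂)/2 = 1.354×10⁷ m.
At r₁: circular v_c1 = √(μ/r₁) = 3147 m/s; transfer-periapsis v_p = √[μ(2/r₁ − 1/a_t)] = 4080 m/s.
Δv₁ = v_p − v_c1 = 932.7 m/s.
At r₂: circular v_c2 = √(μ/r₂) = 1372 m/s; transfer-apoapsis v_a = √[μ(2/r₂ − 1/a_t)] = 775.2 m/s.
Δv₂ = v_c2 − v_a = 596.6 m/s.
Total Δv = Δv₁ + Δv₂ = 1529 m/s = 1.529 km/s.

Δv_total ≈ 1.53 km/s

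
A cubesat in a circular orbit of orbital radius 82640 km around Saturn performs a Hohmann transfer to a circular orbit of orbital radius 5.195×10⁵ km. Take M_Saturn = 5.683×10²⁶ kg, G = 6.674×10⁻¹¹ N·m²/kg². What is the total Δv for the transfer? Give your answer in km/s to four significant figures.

μ = GM = 6.674×10⁻¹¹ × 5.683×10²⁶ = 3.793×10¹⁶ m³/s².
r₁ = 82640 km = 8.264×10⁷ m.
r₂ = 5.195×10⁵ km = 5.195×10⁸ m.
Transfer ellipse a_t = (r₁ + r₂)/2 = 3.011×10⁸ m.
At r₁: circular v_c1 = √(μ/r₁) = 21420 m/s; transfer-perikrone v_p = √[μ(2/r₁ − 1/a_t)] = 28140 m/s.
Δv₁ = v_p − v_c1 = 6718 m/s.
At r₂: circular v_c2 = √(μ/r₂) = 8545 m/s; transfer-apokrone v_a = √[μ(2/r₂ − 1/a_t)] = 4477 m/s.
Δv₂ = v_c2 − v_a = 4068 m/s.
Total Δv = Δv₁ + Δv₂ = 10790 m/s = 10.79 km/s.

Δv_total ≈ 10.79 km/s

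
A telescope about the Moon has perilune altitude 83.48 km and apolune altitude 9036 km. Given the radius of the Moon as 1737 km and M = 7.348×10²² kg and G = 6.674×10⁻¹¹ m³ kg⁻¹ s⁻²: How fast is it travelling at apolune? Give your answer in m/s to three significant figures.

μ = GM = 6.674×10⁻¹¹ × 7.348×10²² = 4.904×10¹² m³/s².
r_p = 1737 + 83.48 = 1820.5 km = 1.8205×10⁶ m.
r_a = 1737 + 9036 = 10773 km = 1.0773×10⁷ m.
Semi-major axis a = (r_p + r_a)/2 = 6296.7 km = 6.297×10⁶ m.
Vis-viva: v² = μ(2/r − 1/a) = 4.904×10¹² × (1.856×10⁻⁷ − 1.588×10⁻⁷) = 1.316×10⁵ m²/s².
v = 362.8 m/s.

v ≈ 363 m/s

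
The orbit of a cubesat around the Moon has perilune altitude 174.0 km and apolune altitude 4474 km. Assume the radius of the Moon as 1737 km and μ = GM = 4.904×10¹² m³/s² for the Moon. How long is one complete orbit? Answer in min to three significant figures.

r_p = 1737 + 174.0 = 1911.0 km = 1.9110×10⁶ m.
r_a = 1737 + 4474 = 6211.0 km = 6.2110×10⁶ m.
Semi-major axis a = (r_p + r_a)/2 = (1911.0 + 6211.0)/2 = 4061.0 km = 4.061×10⁶ m.
By Kepler's third law T = 2π√(a³/μ) = 2π × 3.696×10³ = 2.322×10⁴ s.
= 387.0 min.

T ≈ 387 min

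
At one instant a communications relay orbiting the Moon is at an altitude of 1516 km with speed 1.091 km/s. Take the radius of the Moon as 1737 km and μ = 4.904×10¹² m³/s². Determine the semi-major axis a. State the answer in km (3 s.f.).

a ≈ 2690 km

r = 1737 + 1516 = 3253.0 km = 3.253×10⁶ m.
Specific orbital energy ε = v²/2 − μ/r = (1091)²/2 − 4.904×10¹²/3.253×10⁶ = -9.124×10⁵ J/kg.
Since ε = −μ/(2a), a = −μ/(2ε) = 2.687×10⁶ m = 2687.4 km.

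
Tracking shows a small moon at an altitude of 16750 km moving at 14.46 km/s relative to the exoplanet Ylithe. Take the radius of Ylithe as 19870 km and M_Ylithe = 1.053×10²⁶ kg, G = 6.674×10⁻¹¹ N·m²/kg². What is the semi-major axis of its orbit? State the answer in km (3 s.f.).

μ = GM = 6.674×10⁻¹¹ × 1.053×10²⁶ = 7.028×10¹⁵ m³/s².
r = 19870 + 16750 = 36620 km = 3.662×10⁷ m.
Specific orbital energy ε = v²/2 − μ/r = (14460)²/2 − 7.028×10¹⁵/3.662×10⁷ = -8.736×10⁷ J/kg.
Since ε = −μ/(2a), a = −μ/(2ε) = 4.022×10⁷ m = 40221 km.

a ≈ 40200 km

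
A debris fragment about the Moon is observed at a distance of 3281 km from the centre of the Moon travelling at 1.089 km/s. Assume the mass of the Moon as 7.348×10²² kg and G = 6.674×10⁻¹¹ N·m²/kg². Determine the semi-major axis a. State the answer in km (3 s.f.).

a ≈ 2720 km

μ = GM = 6.674×10⁻¹¹ × 7.348×10²² = 4.904×10¹² m³/s².
r = 3.281×10⁶ m.
Specific orbital energy ε = v²/2 − μ/r = (1089)²/2 − 4.904×10¹²/3.281×10⁶ = -9.017×10⁵ J/kg.
Since ε = −μ/(2a), a = −μ/(2ε) = 2.719×10⁶ m = 2719.3 km.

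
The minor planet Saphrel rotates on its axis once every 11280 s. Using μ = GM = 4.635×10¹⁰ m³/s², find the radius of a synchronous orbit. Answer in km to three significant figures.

A synchronous orbit has period T, so by Kepler's third law a = (μT²/4π²)^(1/3).
μT²/4π² = 4.635×10¹⁰ × (1.128×10⁴)² / 39.48 = 1.494×10¹⁷ m³.
a = 5.306×10⁵ m = 530.60 km.

r_sync ≈ 531 km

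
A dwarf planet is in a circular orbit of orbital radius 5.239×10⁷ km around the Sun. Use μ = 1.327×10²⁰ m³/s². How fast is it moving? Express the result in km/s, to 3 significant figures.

r = 5.239×10⁷ km = 5.239×10¹⁰ m.
For a circular orbit v = √(μ/r) = √(1.327×10²⁰ / 5.239×10¹⁰) = √(2.533×10⁹) = 50330 m/s.
That is 50.33 km/s.

v ≈ 50.3 km/s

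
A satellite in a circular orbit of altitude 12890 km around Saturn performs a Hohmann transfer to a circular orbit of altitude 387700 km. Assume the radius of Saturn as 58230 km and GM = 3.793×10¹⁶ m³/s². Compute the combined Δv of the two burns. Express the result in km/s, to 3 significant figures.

r₁ = 58230 + 12890 = 71120 km = 7.1120×10⁷ m.
r₂ = 58230 + 387700 = 445930 km = 4.4593×10⁸ m.
Transfer ellipse a_t = (r₁ + r₂)/2 = 2.585×10⁸ m.
At r₁: circular v_c1 = √(μ/r₁) = 23090 m/s; transfer-perikrone v_p = √[μ(2/r₁ − 1/a_t)] = 30330 m/s.
Δv₁ = v_p − v_c1 = 7237 m/s.
At r₂: circular v_c2 = √(μ/r₂) = 9223 m/s; transfer-apokrone v_a = √[μ(2/r₂ − 1/a_t)] = 4837 m/s.
Δv₂ = v_c2 − v_a = 4385 m/s.
Total Δv = Δv₁ + Δv₂ = 11620 m/s = 11.62 km/s.

Δv_total ≈ 11.6 km/s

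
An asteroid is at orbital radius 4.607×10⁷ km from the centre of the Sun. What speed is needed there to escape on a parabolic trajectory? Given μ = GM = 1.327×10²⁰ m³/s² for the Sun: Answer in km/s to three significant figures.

v_esc ≈ 75.9 km/s

r = 4.607×10⁷ km = 4.607×10¹⁰ m.
Escape speed v_esc = √(2μ/r) = √(2 × 1.327×10²⁰ / 4.607×10¹⁰) = √(5.761×10⁹) = 75900 m/s.
= 75.90 km/s.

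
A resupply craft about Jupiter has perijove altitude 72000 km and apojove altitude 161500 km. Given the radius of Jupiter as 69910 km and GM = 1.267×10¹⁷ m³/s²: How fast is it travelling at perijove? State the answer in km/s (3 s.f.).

v ≈ 33.3 km/s

r_p = 69910 + 72000 = 141910 km = 1.4191×10⁸ m.
r_a = 69910 + 161500 = 231410 km = 2.3141×10⁸ m.
Semi-major axis a = (r_p + r_a)/2 = 1.8666×10⁵ km = 1.867×10⁸ m.
Vis-viva: v² = μ(2/r − 1/a) = 1.267×10¹⁷ × (1.409×10⁻⁸ − 5.357×10⁻⁹) = 1.107×10⁹ m²/s².
v = 33270 m/s = 33.27 km/s.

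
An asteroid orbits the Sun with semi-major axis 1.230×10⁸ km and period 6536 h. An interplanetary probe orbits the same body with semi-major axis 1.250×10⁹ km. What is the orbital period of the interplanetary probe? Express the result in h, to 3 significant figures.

Kepler's third law: T² ∝ a³, so T₂ = T₁ (a₂/a₁)^(3/2).
a₂/a₁ = 10.16, (a₂/a₁)^(3/2) = 32.40.
T₂ = 6536 × 32.40 = 2.117×10⁵ h.

T₂ ≈ 2.12×10⁵ h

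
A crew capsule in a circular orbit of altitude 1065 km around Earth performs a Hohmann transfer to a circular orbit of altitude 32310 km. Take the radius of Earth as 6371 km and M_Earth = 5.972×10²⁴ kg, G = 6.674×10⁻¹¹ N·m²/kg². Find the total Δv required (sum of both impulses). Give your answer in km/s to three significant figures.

μ = GM = 6.674×10⁻¹¹ × 5.972×10²⁴ = 3.986×10¹⁴ m³/s².
r₁ = 6371 + 1065 = 7436.0 km = 7.4360×10⁶ m.
r₂ = 6371 + 32310 = 38681 km = 3.8681×10⁷ m.
Transfer ellipse a_t = (r₁ + r₂)/2 = 2.306×10⁷ m.
At r₁: circular v_c1 = √(μ/r₁) = 7321 m/s; transfer-perigee v_p = √[μ(2/r₁ − 1/a_t)] = 9482 m/s.
Δv₁ = v_p − v_c1 = 2161 m/s.
At r₂: circular v_c2 = √(μ/r₂) = 3210 m/s; transfer-apogee v_a = √[μ(2/r₂ − 1/a_t)] = 1823 m/s.
Δv₂ = v_c2 − v_a = 1387 m/s.
Total Δv = Δv₁ + Δv₂ = 3548 m/s = 3.548 km/s.

Δv_total ≈ 3.55 km/s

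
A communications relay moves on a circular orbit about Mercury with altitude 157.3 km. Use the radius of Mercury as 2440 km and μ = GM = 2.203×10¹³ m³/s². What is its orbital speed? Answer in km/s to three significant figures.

v ≈ 2.91 km/s

r = 2440 + 157.3 = 2597.3 km = 2.5973×10⁶ m.
For a circular orbit v = √(μ/r) = √(2.203×10¹³ / 2.597×10⁶) = √(8.482×10⁶) = 2912 m/s.
That is 2.912 km/s.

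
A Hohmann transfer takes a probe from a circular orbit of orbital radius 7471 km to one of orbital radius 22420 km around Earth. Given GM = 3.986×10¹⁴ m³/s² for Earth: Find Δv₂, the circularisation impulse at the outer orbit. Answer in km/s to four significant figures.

Δv ≈ 1.235 km/s

r₁ = 7471 km = 7.471×10⁶ m.
r₂ = 22420 km = 2.242×10⁷ m.
Transfer ellipse a_t = (r₁ + r₂)/2 = 1.495×10⁷ m.
At r₁: circular v_c1 = √(μ/r₁) = 7304 m/s; transfer-perigee v_p = √[μ(2/r₁ − 1/a_t)] = 8946 m/s.
At r₂: circular v_c2 = √(μ/r₂) = 4216 m/s; transfer-apogee v_a = √[μ(2/r₂ − 1/a_t)] = 2981 m/s.
Δv₂ = v_c2 − v_a = 1235 m/s.
= 1.235 km/s.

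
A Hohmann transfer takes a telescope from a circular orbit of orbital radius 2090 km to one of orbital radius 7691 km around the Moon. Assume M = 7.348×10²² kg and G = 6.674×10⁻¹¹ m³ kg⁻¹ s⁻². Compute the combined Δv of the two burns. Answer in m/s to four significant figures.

Δv_total ≈ 665.7 m/s

μ = GM = 6.674×10⁻¹¹ × 7.348×10²² = 4.904×10¹² m³/s².
r₁ = 2090 km = 2.090×10⁶ m.
r₂ = 7691 km = 7.691×10⁶ m.
Transfer ellipse a_t = (r₁ + r₂)/2 = 4.890×10⁶ m.
At r₁: circular v_c1 = √(μ/r₁) = 1532 m/s; transfer-perilune v_p = √[μ(2/r₁ − 1/a_t)] = 1921 m/s.
Δv₁ = v_p − v_c1 = 389.2 m/s.
At r₂: circular v_c2 = √(μ/r₂) = 798.5 m/s; transfer-apolune v_a = √[μ(2/r₂ − 1/a_t)] = 522.0 m/s.
Δv₂ = v_c2 − v_a = 276.5 m/s.
Total Δv = Δv₁ + Δv₂ = 665.7 m/s.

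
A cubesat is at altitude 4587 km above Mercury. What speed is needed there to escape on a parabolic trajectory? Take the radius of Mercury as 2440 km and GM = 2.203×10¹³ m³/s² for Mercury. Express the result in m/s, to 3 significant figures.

r = 2440 + 4587 = 7027.0 km = 7.0270×10⁶ m.
Escape speed v_esc = √(2μ/r) = √(2 × 2.203×10¹³ / 7.027×10⁶) = √(6.270×10⁶) = 2504 m/s.

v_esc ≈ 2500 m/s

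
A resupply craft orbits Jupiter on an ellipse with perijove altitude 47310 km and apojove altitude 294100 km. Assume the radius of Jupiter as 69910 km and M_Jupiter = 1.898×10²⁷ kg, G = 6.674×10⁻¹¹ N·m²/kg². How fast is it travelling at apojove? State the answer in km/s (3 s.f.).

μ = GM = 6.674×10⁻¹¹ × 1.898×10²⁷ = 1.267×10¹⁷ m³/s².
r_p = 69910 + 47310 = 117220 km = 1.1722×10⁸ m.
r_a = 69910 + 294100 = 364010 km = 3.6401×10⁸ m.
Semi-major axis a = (r_p + r_a)/2 = 2.4062×10⁵ km = 2.406×10⁸ m.
Vis-viva: v² = μ(2/r − 1/a) = 1.267×10¹⁷ × (5.494×10⁻⁹ − 4.156×10⁻⁹) = 1.695×10⁸ m²/s².
v = 13020 m/s = 13.02 km/s.

v ≈ 13.0 km/s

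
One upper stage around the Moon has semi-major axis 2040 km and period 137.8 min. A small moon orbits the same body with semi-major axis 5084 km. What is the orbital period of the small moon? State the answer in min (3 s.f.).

Kepler's third law: T² ∝ a³, so T₂ = T₁ (a₂/a₁)^(3/2).
a₂/a₁ = 2.492, (a₂/a₁)^(3/2) = 3.934.
T₂ = 137.8 × 3.934 = 542.1 min.

T₂ ≈ 542 min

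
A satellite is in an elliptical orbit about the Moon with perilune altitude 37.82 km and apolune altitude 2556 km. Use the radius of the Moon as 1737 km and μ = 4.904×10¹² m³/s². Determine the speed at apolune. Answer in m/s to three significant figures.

v ≈ 817 m/s

r_p = 1737 + 37.82 = 1774.8 km = 1.7748×10⁶ m.
r_a = 1737 + 2556 = 4293.0 km = 4.2930×10⁶ m.
Semi-major axis a = (r_p + r_a)/2 = 3033.9 km = 3.034×10⁶ m.
Vis-viva: v² = μ(2/r − 1/a) = 4.904×10¹² × (4.659×10⁻⁷ − 3.296×10⁻⁷) = 6.683×10⁵ m²/s².
v = 817.5 m/s.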